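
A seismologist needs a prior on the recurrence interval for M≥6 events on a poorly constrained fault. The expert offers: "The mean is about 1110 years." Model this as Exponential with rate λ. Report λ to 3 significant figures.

λ ≈ 0.000901

Exponential mean = 1/λ, so λ = 1/1110.0 = 0.000901.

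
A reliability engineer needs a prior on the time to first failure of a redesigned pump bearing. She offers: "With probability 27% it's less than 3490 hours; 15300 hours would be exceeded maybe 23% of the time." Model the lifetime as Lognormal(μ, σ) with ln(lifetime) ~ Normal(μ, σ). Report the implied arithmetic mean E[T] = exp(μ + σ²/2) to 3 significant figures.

E[T] ≈ 12400 hours

If T ~ Lognormal(μ,σ) then ln T ~ Normal(μ,σ), so the p-quantile of ln T is μ + z_p·σ.
ln(3490) = 8.158 and ln(15300) = 9.636; z_{0.27} = -0.6128, z_{0.77} = 0.7388.
σ = (9.636 − 8.158)/(0.7388 − (-0.6128)) = 1.093.
μ = 8.158 − (-0.6128)·1.093 = 8.828.
E[T] = exp(μ + σ²/2) = exp(8.828 + 0.5978) = 12400 hours.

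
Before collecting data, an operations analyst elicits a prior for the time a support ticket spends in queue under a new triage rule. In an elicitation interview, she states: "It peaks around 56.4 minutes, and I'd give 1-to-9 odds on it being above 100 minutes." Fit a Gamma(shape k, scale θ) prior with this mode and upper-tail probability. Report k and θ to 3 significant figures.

k ≈ 6.8, θ ≈ 9.73

Gamma(k,θ) with k>1 has mode (k−1)θ, so θ = 56.4/(k−1).
Need P(X < 100) = 0.9 with θ tied to k this way. Start at k = 2, θ = 56.4: P(X<100) ≈ 0.529.
Too low — raise k to concentrate. Iterating converges to k ≈ 6.8.
Then θ = 56.4/(6.8−1) ≈ 9.73.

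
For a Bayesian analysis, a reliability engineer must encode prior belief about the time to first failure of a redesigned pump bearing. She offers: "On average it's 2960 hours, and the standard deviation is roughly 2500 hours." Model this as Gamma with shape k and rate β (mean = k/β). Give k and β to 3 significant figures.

k ≈ 1.4, β ≈ 0.000474

For Gamma(k, rate β): mean = k/β, variance = k/β², so CV = 1/√k.
CV = SD/mean = 2500/2960 = 0.8446, hence k = 1/CV² = 1.4.
Then β = k/mean = 1.4/2960 = 0.000474.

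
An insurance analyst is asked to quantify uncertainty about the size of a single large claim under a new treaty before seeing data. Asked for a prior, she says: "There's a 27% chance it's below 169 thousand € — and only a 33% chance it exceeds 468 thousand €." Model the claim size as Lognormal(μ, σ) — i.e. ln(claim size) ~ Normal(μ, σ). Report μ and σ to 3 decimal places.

If T ~ Lognormal(μ,σ) then ln T ~ Normal(μ,σ), so the p-quantile of ln T is μ + z_p·σ.
ln(169) = 5.13 and ln(468) = 6.148; z_{0.27} = -0.6128, z_{0.67} = 0.4399.
σ = (6.148 − 5.13)/(0.4399 − (-0.6128)) = 0.968.
μ = 5.13 − (-0.6128)·0.968 = 5.723.

μ ≈ 5.723, σ ≈ 0.968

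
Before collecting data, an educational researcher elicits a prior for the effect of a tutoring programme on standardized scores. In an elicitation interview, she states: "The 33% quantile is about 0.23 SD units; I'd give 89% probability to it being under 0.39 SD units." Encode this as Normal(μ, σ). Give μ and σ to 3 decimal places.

μ = 0.272, σ = 0.096

For Normal(μ,σ), the p-quantile is μ + z_p·σ. Here z_{0.33} = -0.4399, z_{0.89} = 1.227.
So 0.23 = μ − 0.4399σ and 0.39 = μ + 1.227σ.
Subtracting: σ = (0.39 − 0.23)/(1.227 − (-0.4399)) = 0.096.
Then μ = 0.23 − (-0.4399)·0.096 = 0.272.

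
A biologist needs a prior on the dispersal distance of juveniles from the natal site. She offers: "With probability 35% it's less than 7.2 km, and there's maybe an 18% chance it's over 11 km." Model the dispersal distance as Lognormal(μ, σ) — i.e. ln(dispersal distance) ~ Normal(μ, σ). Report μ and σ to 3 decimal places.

μ ≈ 2.100, σ ≈ 0.326

If T ~ Lognormal(μ,σ) then ln T ~ Normal(μ,σ), so the p-quantile of ln T is μ + z_p·σ.
ln(7.2) = 1.974 and ln(11) = 2.398; z_{0.35} = -0.3853, z_{0.82} = 0.9154.
σ = (2.398 − 1.974)/(0.9154 − (-0.3853)) = 0.326.
μ = 1.974 − (-0.3853)·0.326 = 2.100.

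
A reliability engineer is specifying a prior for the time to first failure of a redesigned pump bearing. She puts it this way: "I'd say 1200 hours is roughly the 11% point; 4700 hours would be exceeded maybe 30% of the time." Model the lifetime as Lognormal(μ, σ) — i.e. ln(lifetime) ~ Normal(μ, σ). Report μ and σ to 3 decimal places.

μ ≈ 8.046, σ ≈ 0.780

If T ~ Lognormal(μ,σ) then ln T ~ Normal(μ,σ), so the p-quantile of ln T is μ + z_p·σ.
ln(1200) = 7.09 and ln(4700) = 8.455; z_{0.11} = -1.227, z_{0.7} = 0.5244.
σ = (8.455 − 7.09)/(0.5244 − (-1.227)) = 0.780.
μ = 7.09 − (-1.227)·0.780 = 8.046.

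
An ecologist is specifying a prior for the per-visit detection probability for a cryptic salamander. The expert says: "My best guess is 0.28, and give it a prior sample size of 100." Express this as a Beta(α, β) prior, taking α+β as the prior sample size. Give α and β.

α = 28, β = 72

Under the effective-sample-size interpretation, Beta(α, β) has prior mean α/(α+β) and prior sample size α+β.
So α+β = 100 and α/(α+β) = 0.28, giving α = 0.28·100 = 28 and β = 100 − 28 = 72.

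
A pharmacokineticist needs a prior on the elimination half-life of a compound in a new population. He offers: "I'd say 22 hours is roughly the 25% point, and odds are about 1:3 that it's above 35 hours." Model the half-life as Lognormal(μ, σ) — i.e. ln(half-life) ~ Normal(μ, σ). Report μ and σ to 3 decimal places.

μ ≈ 3.323, σ ≈ 0.344

If T ~ Lognormal(μ,σ) then ln T ~ Normal(μ,σ), so the p-quantile of ln T is μ + z_p·σ.
ln(22) = 3.091 and ln(35) = 3.555; z_{0.25} = -0.6745, z_{0.75} = 0.6745.
σ = (3.555 − 3.091)/(0.6745 − (-0.6745)) = 0.344.
μ = 3.091 − (-0.6745)·0.344 = 3.323.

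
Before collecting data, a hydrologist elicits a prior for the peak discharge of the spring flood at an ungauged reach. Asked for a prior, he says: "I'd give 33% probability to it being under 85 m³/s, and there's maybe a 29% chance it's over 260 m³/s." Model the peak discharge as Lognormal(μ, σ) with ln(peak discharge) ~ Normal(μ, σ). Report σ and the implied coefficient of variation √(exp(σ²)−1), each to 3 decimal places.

If T ~ Lognormal(μ,σ) then ln T ~ Normal(μ,σ), so the p-quantile of ln T is μ + z_p·σ.
ln(85) = 4.443 and ln(260) = 5.561; z_{0.33} = -0.4399, z_{0.71} = 0.5534.
σ = (5.561 − 4.443)/(0.5534 − (-0.4399)) = 1.126.
μ = 4.443 − (-0.4399)·1.126 = 4.938.
CV = √(exp(σ²)−1) = √(exp(1.2669)−1) = 1.597.

σ ≈ 1.126, CV ≈ 1.597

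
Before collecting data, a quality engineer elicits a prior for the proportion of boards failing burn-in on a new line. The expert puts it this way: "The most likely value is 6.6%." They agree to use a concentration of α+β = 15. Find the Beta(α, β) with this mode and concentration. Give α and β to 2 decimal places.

α = 1.86, β = 13.14

For α,β > 1 the Beta mode is (α−1)/(α+β−2). With α+β = 15, the mode is (α−1)/13.
Set (α−1)/13 = 0.066 → α = 1 + 0.066·13 = 1.86.
β = 15 − α = 13.14.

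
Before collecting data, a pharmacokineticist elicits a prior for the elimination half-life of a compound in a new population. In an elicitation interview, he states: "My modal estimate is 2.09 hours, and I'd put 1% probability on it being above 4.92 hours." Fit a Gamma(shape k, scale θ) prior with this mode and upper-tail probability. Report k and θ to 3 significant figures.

Gamma(k,θ) with k>1 has mode (k−1)θ, so θ = 2.09/(k−1).
Need P(X < 4.92) = 0.99 with θ tied to k this way. Start at k = 2, θ = 2.09: P(X<4.92) ≈ 0.681.
Too low — raise k to concentrate. Iterating converges to k ≈ 7.49.
Then θ = 2.09/(7.49−1) ≈ 0.322.

k ≈ 7.49, θ ≈ 0.322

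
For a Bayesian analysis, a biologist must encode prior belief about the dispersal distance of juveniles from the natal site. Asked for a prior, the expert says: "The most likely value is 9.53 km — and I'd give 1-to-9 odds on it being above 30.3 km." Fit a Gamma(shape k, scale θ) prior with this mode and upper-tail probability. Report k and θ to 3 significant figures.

Gamma(k,θ) with k>1 has mode (k−1)θ, so θ = 9.53/(k−1).
Need P(X < 30.3) = 0.9 with θ tied to k this way. Start at k = 2, θ = 9.53: P(X<30.3) ≈ 0.826.
Too low — raise k to concentrate. Iterating converges to k ≈ 2.41.
Then θ = 9.53/(2.41−1) ≈ 6.74.

k ≈ 2.41, θ ≈ 6.74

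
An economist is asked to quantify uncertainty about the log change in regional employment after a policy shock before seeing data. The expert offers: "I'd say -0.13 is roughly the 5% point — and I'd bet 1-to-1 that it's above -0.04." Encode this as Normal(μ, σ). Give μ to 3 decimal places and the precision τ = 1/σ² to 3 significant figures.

μ = -0.040, τ = 334

For Normal(μ,σ), the p-quantile is μ + z_p·σ. Here z_{0.05} = -1.645, z_{0.5} = 0.
So -0.13 = μ − 1.645σ and -0.04 = μ + 0σ.
Subtracting: σ = (-0.04 − -0.13)/(0 − (-1.645)) = 0.055.
Then μ = -0.13 − (-1.645)·0.055 = -0.040.
Precision τ = 1/σ² = 1/0.05472² = 334.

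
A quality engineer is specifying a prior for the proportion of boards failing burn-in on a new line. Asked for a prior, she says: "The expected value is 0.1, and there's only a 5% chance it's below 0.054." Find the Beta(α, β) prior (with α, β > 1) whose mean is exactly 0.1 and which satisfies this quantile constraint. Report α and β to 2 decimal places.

α ≈ 9.10, β ≈ 81.92

With mean 0.1 fixed, write α = 0.1s, β = 0.9s where s = α+β.
Need P(θ < 0.054) = 0.05 under Beta(0.1s, 0.9s). Normal approximation: (q−m)/√(m(1−m)/s) ≈ z_{0.05} = -1.64, so s ≈ 0.1·0.9·(-1.64)²/(0.054−0.1)² = 115.1.
At s = 115.1: P(θ<0.054) ≈ 0.031. Adjusting to match 0.05 gives s ≈ 91.03.
So α = 0.1·91.03 ≈ 9.10, β = 0.9·91.03 ≈ 81.92.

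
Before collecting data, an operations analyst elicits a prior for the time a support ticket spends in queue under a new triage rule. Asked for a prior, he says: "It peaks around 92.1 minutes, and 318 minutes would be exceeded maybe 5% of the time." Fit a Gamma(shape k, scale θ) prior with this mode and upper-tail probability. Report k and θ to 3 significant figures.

k ≈ 2.69, θ ≈ 54.6

Gamma(k,θ) with k>1 has mode (k−1)θ, so θ = 92.1/(k−1).
Need P(X < 318) = 0.95 with θ tied to k this way. Start at k = 2, θ = 92.1: P(X<318) ≈ 0.859.
Too low — raise k to concentrate. Iterating converges to k ≈ 2.69.
Then θ = 92.1/(2.69−1) ≈ 54.6.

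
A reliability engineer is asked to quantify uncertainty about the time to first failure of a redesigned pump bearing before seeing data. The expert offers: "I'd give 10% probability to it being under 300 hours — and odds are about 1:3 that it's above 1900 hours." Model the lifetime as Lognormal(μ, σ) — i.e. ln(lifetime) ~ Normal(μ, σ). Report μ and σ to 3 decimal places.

μ ≈ 6.913, σ ≈ 0.944

If T ~ Lognormal(μ,σ) then ln T ~ Normal(μ,σ), so the p-quantile of ln T is μ + z_p·σ.
ln(300) = 5.704 and ln(1900) = 7.55; z_{0.1} = -1.282, z_{0.75} = 0.6745.
σ = (7.55 − 5.704)/(0.6745 − (-1.282)) = 0.944.
μ = 5.704 − (-1.282)·0.944 = 6.913.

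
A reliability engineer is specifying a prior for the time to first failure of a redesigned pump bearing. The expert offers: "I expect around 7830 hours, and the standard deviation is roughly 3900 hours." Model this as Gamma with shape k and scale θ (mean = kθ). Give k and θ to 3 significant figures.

k ≈ 4.03, θ ≈ 1940

For Gamma(k, scale θ): mean = kθ, variance = kθ², so CV = 1/√k.
CV = SD/mean = 3900/7830 = 0.4981, hence k = 1/CV² = 4.03.
Then θ = mean/k = 7830/4.03 = 1940.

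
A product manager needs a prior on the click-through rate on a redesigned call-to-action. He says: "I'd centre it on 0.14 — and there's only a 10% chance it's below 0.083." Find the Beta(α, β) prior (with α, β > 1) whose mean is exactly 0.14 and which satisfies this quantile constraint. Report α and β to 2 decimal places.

α ≈ 7.47, β ≈ 45.88

With mean 0.14 fixed, write α = 0.14s, β = 0.86s where s = α+β.
Need P(θ < 0.083) = 0.1 under Beta(0.14s, 0.86s). Normal approximation: (q−m)/√(m(1−m)/s) ≈ z_{0.1} = -1.28, so s ≈ 0.14·0.86·(-1.28)²/(0.083−0.14)² = 60.9.
At s = 60.9: P(θ<0.083) ≈ 0.083. Adjusting to match 0.1 gives s ≈ 53.35.
So α = 0.14·53.35 ≈ 7.47, β = 0.86·53.35 ≈ 45.88.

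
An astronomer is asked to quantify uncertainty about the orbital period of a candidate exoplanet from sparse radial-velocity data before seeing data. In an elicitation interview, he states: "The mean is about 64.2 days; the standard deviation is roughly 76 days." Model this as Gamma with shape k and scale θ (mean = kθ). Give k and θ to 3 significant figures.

k ≈ 0.714, θ ≈ 90

For Gamma(k, scale θ): mean = kθ, variance = kθ², so CV = 1/√k.
CV = SD/mean = 76/64.2 = 1.184, hence k = 1/CV² = 0.714.
Then θ = mean/k = 64.2/0.714 = 90.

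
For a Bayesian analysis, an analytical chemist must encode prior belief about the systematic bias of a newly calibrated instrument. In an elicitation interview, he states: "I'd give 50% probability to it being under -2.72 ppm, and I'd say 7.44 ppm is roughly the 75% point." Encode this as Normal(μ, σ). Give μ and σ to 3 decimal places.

μ = -2.720, σ = 15.063

For Normal(μ,σ), the p-quantile is μ + z_p·σ. Here z_{0.5} = 0, z_{0.75} = 0.6745.
So -2.72 = μ + 0σ and 7.44 = μ + 0.6745σ.
Subtracting: σ = (7.44 − -2.72)/(0.6745 − (0)) = 15.063.
Then μ = -2.72 − (0)·15.063 = -2.720.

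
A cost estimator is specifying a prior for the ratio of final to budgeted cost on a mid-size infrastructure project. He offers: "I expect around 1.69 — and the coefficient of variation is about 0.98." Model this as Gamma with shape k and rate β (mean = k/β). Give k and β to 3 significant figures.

k ≈ 1.04, β ≈ 0.616

For Gamma(k, rate β): mean = k/β, variance = k/β², so CV = 1/√k.
CV = 0.98, hence k = 1/CV² = 1.04.
Then β = k/mean = 1.04/1.69 = 0.616.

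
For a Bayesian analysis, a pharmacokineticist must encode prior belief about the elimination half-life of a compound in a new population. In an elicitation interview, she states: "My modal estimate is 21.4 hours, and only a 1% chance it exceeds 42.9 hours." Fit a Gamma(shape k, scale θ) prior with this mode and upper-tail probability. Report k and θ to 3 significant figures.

Gamma(k,θ) with k>1 has mode (k−1)θ, so θ = 21.4/(k−1).
Need P(X < 42.9) = 0.99 with θ tied to k this way. Start at k = 2, θ = 21.4: P(X<42.9) ≈ 0.595.
Too low — raise k to concentrate. Iterating converges to k ≈ 11.2.
Then θ = 21.4/(11.2−1) ≈ 2.11.

k ≈ 11.2, θ ≈ 2.11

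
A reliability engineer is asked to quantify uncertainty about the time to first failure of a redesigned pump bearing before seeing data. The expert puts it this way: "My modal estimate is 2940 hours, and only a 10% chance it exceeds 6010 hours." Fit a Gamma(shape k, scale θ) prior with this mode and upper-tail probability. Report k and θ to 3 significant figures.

Gamma(k,θ) with k>1 has mode (k−1)θ, so θ = 2940/(k−1).
Need P(X < 6010) = 0.9 with θ tied to k this way. Start at k = 2, θ = 2940: P(X<6010) ≈ 0.606.
Too low — raise k to concentrate. Iterating converges to k ≈ 4.75.
Then θ = 2940/(4.75−1) ≈ 783.

k ≈ 4.75, θ ≈ 783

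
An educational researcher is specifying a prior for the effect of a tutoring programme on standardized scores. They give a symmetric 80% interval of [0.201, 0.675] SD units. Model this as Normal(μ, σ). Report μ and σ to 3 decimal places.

A symmetric 80% interval runs μ ± z·σ with z = 1.282.
Half-width = 0.237, so σ = 0.237/1.282 = 0.185.
μ is the interval midpoint, 0.438.

μ = 0.438, σ = 0.185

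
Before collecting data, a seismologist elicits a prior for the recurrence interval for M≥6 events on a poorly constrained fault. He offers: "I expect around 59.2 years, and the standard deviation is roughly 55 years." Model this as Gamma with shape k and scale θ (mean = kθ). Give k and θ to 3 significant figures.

k ≈ 1.16, θ ≈ 51.1

For Gamma(k, scale θ): mean = kθ, variance = kθ², so CV = 1/√k.
CV = SD/mean = 55/59.2 = 0.9291, hence k = 1/CV² = 1.16.
Then θ = mean/k = 59.2/1.16 = 51.1.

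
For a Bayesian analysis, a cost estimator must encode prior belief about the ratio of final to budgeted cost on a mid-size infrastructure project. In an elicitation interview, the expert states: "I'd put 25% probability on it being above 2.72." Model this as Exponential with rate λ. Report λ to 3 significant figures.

P(T > 2.72) = e^(−λ·2.72) = 0.25, so λ = −ln(0.25)/2.72 = 0.51.

λ ≈ 0.51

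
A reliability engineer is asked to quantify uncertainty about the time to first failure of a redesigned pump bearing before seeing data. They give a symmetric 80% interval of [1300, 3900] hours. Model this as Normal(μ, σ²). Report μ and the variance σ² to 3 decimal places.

μ = 2600.000, σ² = 1028998.007

A symmetric 80% interval runs μ ± z·σ with z = 1.282.
Half-width = 1300, so σ = 1300/1.282 = 1014.3954 and σ² = 1028998.007.
μ is the interval midpoint, 2600.000.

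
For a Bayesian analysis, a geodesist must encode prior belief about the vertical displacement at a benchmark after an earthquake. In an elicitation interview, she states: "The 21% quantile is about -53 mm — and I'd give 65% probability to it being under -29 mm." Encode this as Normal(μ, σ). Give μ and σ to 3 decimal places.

μ = -36.760, σ = 20.139

The p-quantile of Normal(μ,σ) is μ + z_p·σ, with z_{0.21} = -0.8064 and z_{0.65} = 0.3853.
Eliminate σ: μ = (z₂·x₁ − z₁·x₂)/(z₂ − z₁) = (0.3853·-53 − (-0.8064)·-29)/1.192 = -36.760.
Then σ = (x₂ − x₁)/(z₂ − z₁) = (-29 − -53)/1.192 = 20.139.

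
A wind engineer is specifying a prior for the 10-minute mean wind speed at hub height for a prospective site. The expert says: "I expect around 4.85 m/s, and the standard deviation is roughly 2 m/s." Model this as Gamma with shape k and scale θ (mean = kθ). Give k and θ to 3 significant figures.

For Gamma(k, scale θ): mean = kθ, variance = kθ², so CV = 1/√k.
CV = SD/mean = 2/4.85 = 0.4124, hence k = 1/CV² = 5.88.
Then θ = mean/k = 4.85/5.88 = 0.825.

k ≈ 5.88, θ ≈ 0.825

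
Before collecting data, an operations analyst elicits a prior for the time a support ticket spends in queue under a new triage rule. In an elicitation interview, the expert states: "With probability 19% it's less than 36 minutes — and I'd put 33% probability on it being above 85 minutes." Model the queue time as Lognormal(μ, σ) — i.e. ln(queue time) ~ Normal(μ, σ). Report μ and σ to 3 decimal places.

If T ~ Lognormal(μ,σ) then ln T ~ Normal(μ,σ), so the p-quantile of ln T is μ + z_p·σ.
ln(36) = 3.584 and ln(85) = 4.443; z_{0.19} = -0.8779, z_{0.67} = 0.4399.
σ = (4.443 − 3.584)/(0.4399 − (-0.8779)) = 0.652.
μ = 3.584 − (-0.8779)·0.652 = 4.156.

μ ≈ 4.156, σ ≈ 0.652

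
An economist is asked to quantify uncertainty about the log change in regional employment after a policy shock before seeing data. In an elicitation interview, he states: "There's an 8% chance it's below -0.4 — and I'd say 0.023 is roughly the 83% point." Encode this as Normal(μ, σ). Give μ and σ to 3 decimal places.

For Normal(μ,σ), the p-quantile is μ + z_p·σ. Here z_{0.08} = -1.405, z_{0.83} = 0.9542.
So -0.4 = μ − 1.405σ and 0.023 = μ + 0.9542σ.
Subtracting: σ = (0.023 − -0.4)/(0.9542 − (-1.405)) = 0.179.
Then μ = -0.4 − (-1.405)·0.179 = -0.148.

μ = -0.148, σ = 0.179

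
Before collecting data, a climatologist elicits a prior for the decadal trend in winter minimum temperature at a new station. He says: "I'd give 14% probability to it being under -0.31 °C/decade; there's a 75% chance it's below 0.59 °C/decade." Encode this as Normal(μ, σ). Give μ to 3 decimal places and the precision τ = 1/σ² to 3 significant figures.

The p-quantile of Normal(μ,σ) is μ + z_p·σ, with z_{0.14} = -1.08 and z_{0.75} = 0.6745.
Eliminate σ: μ = (z₂·x₁ − z₁·x₂)/(z₂ − z₁) = (0.6745·-0.31 − (-1.08)·0.59)/1.755 = 0.244.
Then σ = (x₂ − x₁)/(z₂ − z₁) = (0.59 − -0.31)/1.755 = 0.513.
Precision τ = 1/σ² = 1/0.5129² = 3.8.

μ = 0.244, τ = 3.8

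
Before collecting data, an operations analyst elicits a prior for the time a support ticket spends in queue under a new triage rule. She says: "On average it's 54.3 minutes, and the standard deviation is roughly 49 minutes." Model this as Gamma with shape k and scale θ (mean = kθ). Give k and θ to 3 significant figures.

k ≈ 1.23, θ ≈ 44.2

For Gamma(k, scale θ): mean = kθ, variance = kθ², so CV = 1/√k.
CV = SD/mean = 49/54.3 = 0.9024, hence k = 1/CV² = 1.23.
Then θ = mean/k = 54.3/1.23 = 44.2.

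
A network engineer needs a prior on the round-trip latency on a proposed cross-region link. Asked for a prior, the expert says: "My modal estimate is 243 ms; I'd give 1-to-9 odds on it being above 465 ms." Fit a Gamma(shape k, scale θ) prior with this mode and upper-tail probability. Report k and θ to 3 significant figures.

k ≈ 5.54, θ ≈ 53.5

Gamma(k,θ) with k>1 has mode (k−1)θ, so θ = 243/(k−1).
Need P(X < 465) = 0.9 with θ tied to k this way. Start at k = 2, θ = 243: P(X<465) ≈ 0.570.
Too low — raise k to concentrate. Iterating converges to k ≈ 5.54.
Then θ = 243/(5.54−1) ≈ 53.5.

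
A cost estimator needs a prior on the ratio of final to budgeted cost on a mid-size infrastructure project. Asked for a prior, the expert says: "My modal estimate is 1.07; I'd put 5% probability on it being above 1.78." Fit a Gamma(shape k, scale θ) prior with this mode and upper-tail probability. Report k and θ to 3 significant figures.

k ≈ 11.8, θ ≈ 0.0992

Gamma(k,θ) with k>1 has mode (k−1)θ, so θ = 1.07/(k−1).
Need P(X < 1.78) = 0.95 with θ tied to k this way. Start at k = 2, θ = 1.07: P(X<1.78) ≈ 0.495.
Too low — raise k to concentrate. Iterating converges to k ≈ 11.8.
Then θ = 1.07/(11.8−1) ≈ 0.0992.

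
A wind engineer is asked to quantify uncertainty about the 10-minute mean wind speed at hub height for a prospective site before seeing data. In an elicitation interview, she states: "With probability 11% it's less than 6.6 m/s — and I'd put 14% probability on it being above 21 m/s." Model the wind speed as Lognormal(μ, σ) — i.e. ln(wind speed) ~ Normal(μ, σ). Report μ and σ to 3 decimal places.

If T ~ Lognormal(μ,σ) then ln T ~ Normal(μ,σ), so the p-quantile of ln T is μ + z_p·σ.
ln(6.6) = 1.887 and ln(21) = 3.045; z_{0.11} = -1.227, z_{0.86} = 1.08.
σ = (3.045 − 1.887)/(1.08 − (-1.227)) = 0.502.
μ = 1.887 − (-1.227)·0.502 = 2.502.

μ ≈ 2.502, σ ≈ 0.502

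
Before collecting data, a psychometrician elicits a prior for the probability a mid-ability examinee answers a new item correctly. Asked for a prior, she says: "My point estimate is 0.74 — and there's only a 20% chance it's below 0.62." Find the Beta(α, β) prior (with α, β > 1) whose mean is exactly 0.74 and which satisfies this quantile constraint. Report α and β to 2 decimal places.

α ≈ 6.25, β ≈ 2.20

With mean 0.74 fixed, write α = 0.74s, β = 0.26s where s = α+β.
Need P(θ < 0.62) = 0.2 under Beta(0.74s, 0.26s). Normal approximation: (q−m)/√(m(1−m)/s) ≈ z_{0.2} = -0.842, so s ≈ 0.74·0.26·(-0.842)²/(0.62−0.74)² = 9.5.
At s = 9.5: P(θ<0.62) ≈ 0.190. Adjusting to match 0.2 gives s ≈ 8.45.
So α = 0.74·8.45 ≈ 6.25, β = 0.26·8.45 ≈ 2.20.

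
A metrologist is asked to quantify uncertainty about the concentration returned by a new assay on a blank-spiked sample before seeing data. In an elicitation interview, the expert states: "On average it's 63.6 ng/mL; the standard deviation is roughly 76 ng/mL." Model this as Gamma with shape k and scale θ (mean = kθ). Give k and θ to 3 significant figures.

k ≈ 0.7, θ ≈ 90.8

For Gamma(k, scale θ): mean = kθ, variance = kθ², so CV = 1/√k.
CV = SD/mean = 76/63.6 = 1.195, hence k = 1/CV² = 0.7.
Then θ = mean/k = 63.6/0.7 = 90.8.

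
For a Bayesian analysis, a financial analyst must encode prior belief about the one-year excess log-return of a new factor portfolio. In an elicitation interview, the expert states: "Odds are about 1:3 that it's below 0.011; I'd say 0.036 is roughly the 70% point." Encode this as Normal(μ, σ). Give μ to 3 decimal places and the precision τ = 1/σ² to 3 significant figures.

μ = 0.025, τ = 2300

The p-quantile of Normal(μ,σ) is μ + z_p·σ, with z_{0.25} = -0.6745 and z_{0.7} = 0.5244.
Eliminate σ: μ = (z₂·x₁ − z₁·x₂)/(z₂ − z₁) = (0.5244·0.011 − (-0.6745)·0.036)/1.199 = 0.025.
Then σ = (x₂ − x₁)/(z₂ − z₁) = (0.036 − 0.011)/1.199 = 0.021.
Precision τ = 1/σ² = 1/0.02085² = 2300.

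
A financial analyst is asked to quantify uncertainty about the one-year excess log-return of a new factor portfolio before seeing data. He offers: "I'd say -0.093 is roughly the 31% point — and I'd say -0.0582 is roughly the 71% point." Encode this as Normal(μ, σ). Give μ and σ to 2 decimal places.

μ = -0.08, σ = 0.03

The p-quantile of Normal(μ,σ) is μ + z_p·σ, with z_{0.31} = -0.4959 and z_{0.71} = 0.5534.
Eliminate σ: μ = (z₂·x₁ − z₁·x₂)/(z₂ − z₁) = (0.5534·-0.093 − (-0.4959)·-0.0582)/1.049 = -0.08.
Then σ = (x₂ − x₁)/(z₂ − z₁) = (-0.0582 − -0.093)/1.049 = 0.03.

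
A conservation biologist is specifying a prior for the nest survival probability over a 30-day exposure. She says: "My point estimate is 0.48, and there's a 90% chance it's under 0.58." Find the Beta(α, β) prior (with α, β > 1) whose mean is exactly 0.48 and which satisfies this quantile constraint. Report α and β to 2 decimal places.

With mean 0.48 fixed, write α = 0.48s, β = 0.52s where s = α+β.
Need P(θ < 0.58) = 0.9 under Beta(0.48s, 0.52s). Normal approximation: (q−m)/√(m(1−m)/s) ≈ z_{0.9} = 1.28, so s ≈ 0.48·0.52·(1.28)²/(0.58−0.48)² = 41.0.
At s = 41.0: P(θ<0.58) ≈ 0.900. Adjusting to match 0.9 gives s ≈ 40.84.
So α = 0.48·40.84 ≈ 19.60, β = 0.52·40.84 ≈ 21.24.

α ≈ 19.60, β ≈ 21.24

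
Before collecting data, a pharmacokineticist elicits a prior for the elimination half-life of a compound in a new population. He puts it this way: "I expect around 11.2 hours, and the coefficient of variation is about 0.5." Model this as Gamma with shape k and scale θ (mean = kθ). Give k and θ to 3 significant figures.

For Gamma(k, scale θ): mean = kθ, variance = kθ², so CV = 1/√k.
CV = 0.5, hence k = 1/CV² = 4.
Then θ = mean/k = 11.2/4 = 2.8.

k ≈ 4, θ ≈ 2.8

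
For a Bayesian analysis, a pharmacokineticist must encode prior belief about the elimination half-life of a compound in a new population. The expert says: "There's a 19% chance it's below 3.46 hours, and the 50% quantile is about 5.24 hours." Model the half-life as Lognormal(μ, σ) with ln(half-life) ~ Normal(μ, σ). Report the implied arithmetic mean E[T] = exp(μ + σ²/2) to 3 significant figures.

If T ~ Lognormal(μ,σ) then ln T ~ Normal(μ,σ), so the p-quantile of ln T is μ + z_p·σ.
ln(3.46) = 1.241 and ln(5.24) = 1.656; z_{0.19} = -0.8779, z_{0.5} = 0.
σ = (1.656 − 1.241)/(0 − (-0.8779)) = 0.473.
μ = 1.241 − (-0.8779)·0.473 = 1.656.
E[T] = exp(μ + σ²/2) = exp(1.656 + 0.1118) = 5.86 hours.

E[T] ≈ 5.86 hours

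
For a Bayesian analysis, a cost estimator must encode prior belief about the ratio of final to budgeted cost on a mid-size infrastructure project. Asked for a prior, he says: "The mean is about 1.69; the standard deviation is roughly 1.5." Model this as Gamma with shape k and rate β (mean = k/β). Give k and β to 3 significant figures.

k ≈ 1.27, β ≈ 0.751

For Gamma(k, rate β): mean = k/β, variance = k/β², so CV = 1/√k.
CV = SD/mean = 1.5/1.69 = 0.8876, hence k = 1/CV² = 1.27.
Then β = k/mean = 1.27/1.69 = 0.751.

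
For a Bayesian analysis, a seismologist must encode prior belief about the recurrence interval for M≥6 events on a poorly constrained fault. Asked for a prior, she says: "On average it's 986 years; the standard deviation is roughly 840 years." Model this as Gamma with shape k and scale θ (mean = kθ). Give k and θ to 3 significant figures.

k ≈ 1.38, θ ≈ 716

For Gamma(k, scale θ): mean = kθ, variance = kθ², so CV = 1/√k.
CV = SD/mean = 840/986 = 0.8519, hence k = 1/CV² = 1.38.
Then θ = mean/k = 986/1.38 = 716.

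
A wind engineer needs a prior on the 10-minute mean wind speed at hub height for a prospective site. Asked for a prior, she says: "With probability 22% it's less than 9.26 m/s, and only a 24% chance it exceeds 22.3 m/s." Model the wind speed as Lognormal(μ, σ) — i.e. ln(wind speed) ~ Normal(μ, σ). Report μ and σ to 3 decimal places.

μ ≈ 2.685, σ ≈ 0.594

If T ~ Lognormal(μ,σ) then ln T ~ Normal(μ,σ), so the p-quantile of ln T is μ + z_p·σ.
ln(9.26) = 2.226 and ln(22.3) = 3.105; z_{0.22} = -0.7722, z_{0.76} = 0.7063.
σ = (3.105 − 2.226)/(0.7063 − (-0.7722)) = 0.594.
μ = 2.226 − (-0.7722)·0.594 = 2.685.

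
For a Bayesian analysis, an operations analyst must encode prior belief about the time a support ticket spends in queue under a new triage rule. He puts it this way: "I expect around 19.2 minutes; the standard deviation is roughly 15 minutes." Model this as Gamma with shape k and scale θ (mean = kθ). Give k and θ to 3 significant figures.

For Gamma(k, scale θ): mean = kθ, variance = kθ², so CV = 1/√k.
CV = SD/mean = 15/19.2 = 0.7812, hence k = 1/CV² = 1.64.
Then θ = mean/k = 19.2/1.64 = 11.7.

k ≈ 1.64, θ ≈ 11.7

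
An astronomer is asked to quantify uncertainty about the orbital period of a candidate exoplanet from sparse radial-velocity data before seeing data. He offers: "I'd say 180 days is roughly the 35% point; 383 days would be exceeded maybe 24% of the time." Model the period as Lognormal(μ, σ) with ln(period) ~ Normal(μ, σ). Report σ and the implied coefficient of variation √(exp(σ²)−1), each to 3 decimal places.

σ ≈ 0.692, CV ≈ 0.783

If T ~ Lognormal(μ,σ) then ln T ~ Normal(μ,σ), so the p-quantile of ln T is μ + z_p·σ.
ln(180) = 5.193 and ln(383) = 5.948; z_{0.35} = -0.3853, z_{0.76} = 0.7063.
σ = (5.948 − 5.193)/(0.7063 − (-0.3853)) = 0.692.
μ = 5.193 − (-0.3853)·0.692 = 5.459.
CV = √(exp(σ²)−1) = √(exp(0.4785)−1) = 0.783.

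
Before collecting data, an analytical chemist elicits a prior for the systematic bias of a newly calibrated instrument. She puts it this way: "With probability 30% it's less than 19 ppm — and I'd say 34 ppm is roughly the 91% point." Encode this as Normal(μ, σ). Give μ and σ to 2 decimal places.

μ = 23.22, σ = 8.04

The p-quantile of Normal(μ,σ) is μ + z_p·σ, with z_{0.3} = -0.5244 and z_{0.91} = 1.341.
Eliminate σ: μ = (z₂·x₁ − z₁·x₂)/(z₂ − z₁) = (1.341·19 − (-0.5244)·34)/1.865 = 23.22.
Then σ = (x₂ − x₁)/(z₂ − z₁) = (34 − 19)/1.865 = 8.04.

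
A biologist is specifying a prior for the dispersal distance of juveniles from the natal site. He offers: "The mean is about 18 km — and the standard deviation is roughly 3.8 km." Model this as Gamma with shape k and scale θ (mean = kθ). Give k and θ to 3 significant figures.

For Gamma(k, scale θ): mean = kθ, variance = kθ², so CV = 1/√k.
CV = SD/mean = 3.8/18 = 0.2111, hence k = 1/CV² = 22.4.
Then θ = mean/k = 18/22.4 = 0.802.

k ≈ 22.4, θ ≈ 0.802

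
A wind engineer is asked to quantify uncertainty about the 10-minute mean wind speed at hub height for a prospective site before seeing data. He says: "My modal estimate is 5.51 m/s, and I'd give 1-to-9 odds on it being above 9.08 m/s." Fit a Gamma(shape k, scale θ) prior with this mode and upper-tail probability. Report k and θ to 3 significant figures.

k ≈ 8.56, θ ≈ 0.729

Gamma(k,θ) with k>1 has mode (k−1)θ, so θ = 5.51/(k−1).
Need P(X < 9.08) = 0.9 with θ tied to k this way. Start at k = 2, θ = 5.51: P(X<9.08) ≈ 0.490.
Too low — raise k to concentrate. Iterating converges to k ≈ 8.56.
Then θ = 5.51/(8.56−1) ≈ 0.729.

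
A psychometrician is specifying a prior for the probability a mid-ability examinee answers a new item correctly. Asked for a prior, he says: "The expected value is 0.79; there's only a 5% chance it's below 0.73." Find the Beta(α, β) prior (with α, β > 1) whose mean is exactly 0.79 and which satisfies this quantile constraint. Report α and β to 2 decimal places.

With mean 0.79 fixed, write α = 0.79s, β = 0.21s where s = α+β.
Need P(θ < 0.73) = 0.05 under Beta(0.79s, 0.21s). Normal approximation: (q−m)/√(m(1−m)/s) ≈ z_{0.05} = -1.64, so s ≈ 0.79·0.21·(-1.64)²/(0.73−0.79)² = 124.7.
At s = 124.7: P(θ<0.73) ≈ 0.056. Adjusting to match 0.05 gives s ≈ 134.24.
So α = 0.79·134.24 ≈ 106.05, β = 0.21·134.24 ≈ 28.19.

α ≈ 106.05, β ≈ 28.19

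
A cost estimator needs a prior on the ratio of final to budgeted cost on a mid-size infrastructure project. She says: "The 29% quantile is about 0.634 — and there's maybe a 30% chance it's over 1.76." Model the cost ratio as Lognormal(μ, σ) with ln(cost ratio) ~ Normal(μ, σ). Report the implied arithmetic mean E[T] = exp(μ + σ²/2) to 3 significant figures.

E[T] ≈ 1.68

If T ~ Lognormal(μ,σ) then ln T ~ Normal(μ,σ), so the p-quantile of ln T is μ + z_p·σ.
ln(0.634) = -0.4557 and ln(1.76) = 0.5653; z_{0.29} = -0.5534, z_{0.7} = 0.5244.
σ = (0.5653 − -0.4557)/(0.5244 − (-0.5534)) = 0.947.
μ = -0.4557 − (-0.5534)·0.947 = 0.069.
E[T] = exp(μ + σ²/2) = exp(0.069 + 0.4487) = 1.68.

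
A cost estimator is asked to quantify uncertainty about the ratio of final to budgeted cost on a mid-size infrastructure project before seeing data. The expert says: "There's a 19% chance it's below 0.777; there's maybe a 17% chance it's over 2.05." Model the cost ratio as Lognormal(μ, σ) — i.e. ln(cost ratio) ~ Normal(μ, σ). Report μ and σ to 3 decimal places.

μ ≈ 0.213, σ ≈ 0.530

If T ~ Lognormal(μ,σ) then ln T ~ Normal(μ,σ), so the p-quantile of ln T is μ + z_p·σ.
ln(0.777) = -0.2523 and ln(2.05) = 0.7178; z_{0.19} = -0.8779, z_{0.83} = 0.9542.
σ = (0.7178 − -0.2523)/(0.9542 − (-0.8779)) = 0.530.
μ = -0.2523 − (-0.8779)·0.530 = 0.213.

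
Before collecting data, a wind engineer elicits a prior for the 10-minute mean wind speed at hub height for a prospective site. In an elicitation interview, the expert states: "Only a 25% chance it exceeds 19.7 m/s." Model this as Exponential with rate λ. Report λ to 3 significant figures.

λ ≈ 0.0704

P(T > 19.7) = e^(−λ·19.7) = 0.25, so λ = −ln(0.25)/19.7 = 0.0704.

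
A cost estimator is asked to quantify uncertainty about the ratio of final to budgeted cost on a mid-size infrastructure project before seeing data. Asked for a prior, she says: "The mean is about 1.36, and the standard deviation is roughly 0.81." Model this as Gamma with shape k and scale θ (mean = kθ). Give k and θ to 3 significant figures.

For Gamma(k, scale θ): mean = kθ, variance = kθ², so CV = 1/√k.
CV = SD/mean = 0.81/1.36 = 0.5956, hence k = 1/CV² = 2.82.
Then θ = mean/k = 1.36/2.82 = 0.482.

k ≈ 2.82, θ ≈ 0.482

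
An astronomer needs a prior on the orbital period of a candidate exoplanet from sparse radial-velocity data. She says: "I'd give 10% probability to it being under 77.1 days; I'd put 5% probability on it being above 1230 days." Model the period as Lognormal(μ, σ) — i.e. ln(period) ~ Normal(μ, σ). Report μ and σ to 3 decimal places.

If T ~ Lognormal(μ,σ) then ln T ~ Normal(μ,σ), so the p-quantile of ln T is μ + z_p·σ.
ln(77.1) = 4.345 and ln(1230) = 7.115; z_{0.1} = -1.282, z_{0.95} = 1.645.
σ = (7.115 − 4.345)/(1.645 − (-1.282)) = 0.946.
μ = 4.345 − (-1.282)·0.946 = 5.558.

μ ≈ 5.558, σ ≈ 0.946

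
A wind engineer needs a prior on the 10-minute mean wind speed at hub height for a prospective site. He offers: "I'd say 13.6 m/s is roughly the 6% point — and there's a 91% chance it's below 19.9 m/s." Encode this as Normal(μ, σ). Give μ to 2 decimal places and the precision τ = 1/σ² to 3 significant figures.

μ = 16.98, τ = 0.211

For Normal(μ,σ), the p-quantile is μ + z_p·σ. Here z_{0.06} = -1.555, z_{0.91} = 1.341.
So 13.6 = μ − 1.555σ and 19.9 = μ + 1.341σ.
Subtracting: σ = (19.9 − 13.6)/(1.341 − (-1.555)) = 2.18.
Then μ = 13.6 − (-1.555)·2.18 = 16.98.
Precision τ = 1/σ² = 1/2.176² = 0.211.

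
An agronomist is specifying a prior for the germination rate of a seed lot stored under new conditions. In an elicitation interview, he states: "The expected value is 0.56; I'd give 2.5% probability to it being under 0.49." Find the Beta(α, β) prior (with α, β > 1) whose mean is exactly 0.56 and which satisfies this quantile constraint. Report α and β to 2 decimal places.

α ≈ 109.19, β ≈ 85.80

With mean 0.56 fixed, write α = 0.56s, β = 0.44s where s = α+β.
Need P(θ < 0.49) = 0.025 under Beta(0.56s, 0.44s). Normal approximation: (q−m)/√(m(1−m)/s) ≈ z_{0.025} = -1.96, so s ≈ 0.56·0.44·(-1.96)²/(0.49−0.56)² = 193.2.
At s = 193.2: P(θ<0.49) ≈ 0.026. Adjusting to match 0.025 gives s ≈ 194.99.
So α = 0.56·194.99 ≈ 109.19, β = 0.44·194.99 ≈ 85.80.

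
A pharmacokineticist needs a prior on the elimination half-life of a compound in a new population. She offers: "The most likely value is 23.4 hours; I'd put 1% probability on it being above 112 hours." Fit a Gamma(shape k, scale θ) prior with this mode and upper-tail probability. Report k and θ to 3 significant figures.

Gamma(k,θ) with k>1 has mode (k−1)θ, so θ = 23.4/(k−1).
Need P(X < 112) = 0.99 with θ tied to k this way. Start at k = 2, θ = 23.4: P(X<112) ≈ 0.952.
Too low — raise k to concentrate. Iterating converges to k ≈ 2.62.
Then θ = 23.4/(2.62−1) ≈ 14.4.

k ≈ 2.62, θ ≈ 14.4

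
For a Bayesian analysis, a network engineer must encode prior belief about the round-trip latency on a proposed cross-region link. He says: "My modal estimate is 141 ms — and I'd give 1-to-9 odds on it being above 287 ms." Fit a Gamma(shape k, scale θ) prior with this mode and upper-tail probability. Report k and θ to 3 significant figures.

Gamma(k,θ) with k>1 has mode (k−1)θ, so θ = 141/(k−1).
Need P(X < 287) = 0.9 with θ tied to k this way. Start at k = 2, θ = 141: P(X<287) ≈ 0.604.
Too low — raise k to concentrate. Iterating converges to k ≈ 4.8.
Then θ = 141/(4.8−1) ≈ 37.1.

k ≈ 4.8, θ ≈ 37.1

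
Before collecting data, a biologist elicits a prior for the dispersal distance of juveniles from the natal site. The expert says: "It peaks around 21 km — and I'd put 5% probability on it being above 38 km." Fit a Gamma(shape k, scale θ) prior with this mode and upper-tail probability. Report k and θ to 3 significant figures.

k ≈ 8.92, θ ≈ 2.65

Gamma(k,θ) with k>1 has mode (k−1)θ, so θ = 21/(k−1).
Need P(X < 38) = 0.95 with θ tied to k this way. Start at k = 2, θ = 21: P(X<38) ≈ 0.540.
Too low — raise k to concentrate. Iterating converges to k ≈ 8.92.
Then θ = 21/(8.92−1) ≈ 2.65.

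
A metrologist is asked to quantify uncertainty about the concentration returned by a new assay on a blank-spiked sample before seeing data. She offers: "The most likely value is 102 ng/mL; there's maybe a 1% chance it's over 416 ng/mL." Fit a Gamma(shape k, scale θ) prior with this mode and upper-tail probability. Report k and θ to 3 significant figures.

k ≈ 3.1, θ ≈ 48.5

Gamma(k,θ) with k>1 has mode (k−1)θ, so θ = 102/(k−1).
Need P(X < 416) = 0.99 with θ tied to k this way. Start at k = 2, θ = 102: P(X<416) ≈ 0.914.
Too low — raise k to concentrate. Iterating converges to k ≈ 3.1.
Then θ = 102/(3.1−1) ≈ 48.5.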